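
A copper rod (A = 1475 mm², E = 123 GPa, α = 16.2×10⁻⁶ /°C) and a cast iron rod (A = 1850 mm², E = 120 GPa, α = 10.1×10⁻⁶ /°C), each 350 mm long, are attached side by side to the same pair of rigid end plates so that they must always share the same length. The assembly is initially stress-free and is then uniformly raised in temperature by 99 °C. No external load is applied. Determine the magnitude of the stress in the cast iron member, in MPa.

Both members must finish at the same length. With the larger α, the copper tends to over-expand; the plates restrain it, putting the copper in compression and the cast iron in tension. With no external load the two internal forces are equal and opposite, magnitude P.
Equating the net (thermal + elastic) strains gives |α₁ − α₂|·ΔT = P·[1/(A₁E₁) + 1/(A₂E₂)].
|α₁ − α₂|·ΔT = 6.1×10⁻⁶ × 99 = 0.0006039.
1/(A₁E₁) + 1/(A₂E₂) = 1/(1475×123×10³) + 1/(1850×120×10³) = 1.002×10⁻⁸ N⁻¹.
So P = 0.0006039 / 1.002×10⁻⁸ = 60.29 kN.
σ_{cast iron} = P/A₂ = 60290/1850 = 32.59 MPa, tensile.

σ ≈ 32.6 MPa (tensile)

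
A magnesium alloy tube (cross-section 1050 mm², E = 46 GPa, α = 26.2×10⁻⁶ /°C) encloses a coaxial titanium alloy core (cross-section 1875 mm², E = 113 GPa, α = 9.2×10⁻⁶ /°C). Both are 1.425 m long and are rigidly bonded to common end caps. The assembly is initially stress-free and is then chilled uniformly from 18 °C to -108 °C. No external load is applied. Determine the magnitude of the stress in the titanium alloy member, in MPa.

σ ≈ 44.9 MPa (compressive)

Both members must finish at the same length. With the larger α, the magnesium alloy tends to over-contract; the plates restrain it, putting the magnesium alloy in tension and the titanium alloy in compression. With no external load the two internal forces are equal and opposite, magnitude P.
Setting the final lengths equal and cancelling L: (α₁ − α₂)ΔT = P/(A₁E₁) + P/(A₂E₂).
|α₁ − α₂|·ΔT = 17×10⁻⁶ × 126 = 0.002142.
1/(A₁E₁) + 1/(A₂E₂) = 1/(1050×46×10³) + 1/(1875×113×10³) = 2.542×10⁻⁸ N⁻¹.
So P = 0.002142 / 2.542×10⁻⁸ = 84.25 kN.
σ_{titanium alloy} = P/A₂ = 84250/1875 = 44.93 MPa, compressive.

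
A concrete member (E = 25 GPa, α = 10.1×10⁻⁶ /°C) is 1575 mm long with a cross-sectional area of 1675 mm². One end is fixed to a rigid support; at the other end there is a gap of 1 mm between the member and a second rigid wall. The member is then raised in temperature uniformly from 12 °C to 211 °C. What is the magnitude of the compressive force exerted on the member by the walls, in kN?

If the wall were absent the member would grow by αΔT L = 10.1×10⁻⁶ × 199 × 1575 = 3.166 mm.
This exceeds the 1 mm gap, so the wall pushes back. The portion of expansion that must be recovered elastically is δ_free − gap = 3.166 − 1 = 2.166 mm.
That suppressed elongation corresponds to σ = E·Δ/L = 25×10³ × 2.166/1575 = 34.37 MPa.
Force on the wall = σA = 34.37 × 1675 mm² = 57.58 kN.

P ≈ 57.6 kN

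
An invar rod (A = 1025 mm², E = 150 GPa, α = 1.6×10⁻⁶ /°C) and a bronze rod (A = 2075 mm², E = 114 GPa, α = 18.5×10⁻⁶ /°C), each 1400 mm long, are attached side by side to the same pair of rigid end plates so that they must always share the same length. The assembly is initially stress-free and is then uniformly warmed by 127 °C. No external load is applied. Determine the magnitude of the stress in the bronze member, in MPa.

The bronze has the larger α, so on heating it would change length more than the invar if both were free. The rigid plates force a common final length, so the bronze is put into compression and the invar into tension, with equal and opposite forces P (no external load).
Equating the net (thermal + elastic) strains gives |α₁ − α₂|·ΔT = P·[1/(A₁E₁) + 1/(A₂E₂)].
|α₁ − α₂|·ΔT = 16.9×10⁻⁶ × 127 = 0.002146.
1/(A₁E₁) + 1/(A₂E₂) = 1/(1025×150×10³) + 1/(2075×114×10³) = 1.073×10⁻⁸ N⁻¹.
So P = 0.002146 / 1.073×10⁻⁸ = 200 kN.
σ_{bronze} = P/A₂ = 200000/2075 = 96.39 MPa, compressive.

σ ≈ 96.4 MPa (compressive)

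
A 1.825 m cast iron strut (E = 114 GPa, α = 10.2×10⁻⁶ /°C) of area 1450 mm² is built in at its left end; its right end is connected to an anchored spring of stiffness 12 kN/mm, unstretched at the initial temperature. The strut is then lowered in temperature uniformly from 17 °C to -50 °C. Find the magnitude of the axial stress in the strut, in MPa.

Free thermal contraction: δ_free = αΔT L = 10.2×10⁻⁶ × 67 × 1825 = 1.247 mm.
With a force P in the spring, the elastic change of the strut is PL/(AE) and that of the spring is P/k; compatibility requires their sum to equal δ_free.
P [ L/(AE) + 1/k ] = δ_free → P [ 1825/(1450×114×10³) + 1/(12×10³) ] = 1.247.
P = 1.247 / 9.437×10⁻⁵ = 13220 N.
σ = P/A = 13220/1450 = 9.114 MPa.

σ ≈ 9.11 MPa (tensile)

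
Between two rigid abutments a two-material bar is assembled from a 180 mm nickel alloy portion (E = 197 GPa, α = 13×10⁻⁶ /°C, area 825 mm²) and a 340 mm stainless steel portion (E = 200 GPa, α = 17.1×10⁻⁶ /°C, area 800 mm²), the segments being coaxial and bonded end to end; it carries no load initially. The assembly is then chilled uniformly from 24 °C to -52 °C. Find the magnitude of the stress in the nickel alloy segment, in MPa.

σ ≈ 232 MPa (tensile)

With the walls removed the bar would change length by δ_free = Σ αᵢΔT Lᵢ = 13×10⁻⁶×76×180 + 17.1×10⁻⁶×76×340 = 0.6197 mm.
The rigid supports impose zero overall length change; the single axial force P common to all segments must satisfy P Σ Lᵢ/(AᵢEᵢ) = δ_free.
Σ Lᵢ/(AᵢEᵢ) = 180/(825×197×10³) + 340/(800×200×10³) = 3.233×10⁻⁶ mm/N.
Hence P = δ_free / Σ(L/AE) = 0.6197/3.233×10⁻⁶ = 191.7 kN (tensile).
σ_{nickel alloy} = P / A = 191700 / 825 = 232.4 MPa.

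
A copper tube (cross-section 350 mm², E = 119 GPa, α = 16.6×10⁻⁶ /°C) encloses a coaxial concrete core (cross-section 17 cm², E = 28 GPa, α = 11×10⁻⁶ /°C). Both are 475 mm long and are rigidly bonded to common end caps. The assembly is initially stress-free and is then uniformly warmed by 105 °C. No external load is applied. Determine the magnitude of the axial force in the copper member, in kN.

Equilibrium of a rigid end plate with no external load gives equal and opposite internal forces ±P in the two members. Since α_{copper} > α_{concrete}, heating drives the copper into compression and the concrete into tension.
Setting the final lengths equal and cancelling L: (α₁ − α₂)ΔT = P/(A₁E₁) + P/(A₂E₂).
|α₁ − α₂|·ΔT = 5.6×10⁻⁶ × 105 = 0.000588.
1/(A₁E₁) + 1/(A₂E₂) = 1/(350×119×10³) + 1/(1700×28×10³) = 4.502×10⁻⁸ N⁻¹.
P = 0.000588 / 4.502×10⁻⁸ = 13060 N = 13.06 kN.

P ≈ 13.1 kN (compressive in the copper)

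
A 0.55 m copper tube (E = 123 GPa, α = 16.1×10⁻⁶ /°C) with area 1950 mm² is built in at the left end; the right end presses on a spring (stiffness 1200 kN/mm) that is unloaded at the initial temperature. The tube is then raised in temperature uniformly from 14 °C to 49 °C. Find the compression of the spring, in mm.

δ ≈ 0.0826 mm

Free thermal expansion: δ_free = αΔT L = 16.1×10⁻⁶ × 35 × 550 = 0.3099 mm.
Let P be the compressive force at the spring. The tube shortens elastically by PL/(AE) and the spring compresses by P/k; together these equal δ_free.
So P = δ_free / [L/(AE) + 1/k] = 0.3099 / [ 550/(1950×123×10³) + 1/(1200×10³) ].
P = 0.3099 / 3.126×10⁻⁶ = 99130 N.
Spring compression = P/k = 99130/(1200×10³) = 0.08261 mm.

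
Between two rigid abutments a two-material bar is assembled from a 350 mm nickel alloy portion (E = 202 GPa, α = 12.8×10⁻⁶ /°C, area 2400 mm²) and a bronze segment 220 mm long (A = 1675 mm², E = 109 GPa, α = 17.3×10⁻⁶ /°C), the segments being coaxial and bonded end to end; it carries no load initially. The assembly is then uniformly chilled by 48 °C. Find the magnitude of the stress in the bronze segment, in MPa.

σ ≈ 123 MPa (tensile)

With the walls removed the bar would change length by δ_free = Σ αᵢΔT Lᵢ = 12.8×10⁻⁶×48×350 + 17.3×10⁻⁶×48×220 = 0.3977 mm.
The walls prevent any net length change, so an axial force P (same in every segment) develops. Compatibility: P · Σ Lᵢ/(AᵢEᵢ) = δ_free.
The series flexibility is Σ Lᵢ/(AᵢEᵢ) = 350/(2400×202×10³) + 220/(1675×109×10³) = 1.927×10⁻⁶ mm/N.
So P = 0.3977 / 1.927×10⁻⁶ = 206.4 kN, tensile.
σ_{bronze} = P / A = 206400 / 1675 = 123.2 MPa.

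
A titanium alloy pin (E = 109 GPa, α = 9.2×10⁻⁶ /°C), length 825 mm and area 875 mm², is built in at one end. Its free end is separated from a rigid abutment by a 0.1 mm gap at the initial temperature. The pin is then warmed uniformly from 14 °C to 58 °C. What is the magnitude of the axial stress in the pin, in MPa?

Free thermal elongation = αΔT L = 9.2×10⁻⁶ × 44 × 825 = 0.334 mm.
This exceeds the 0.1 mm gap, so the wall pushes back. The portion of expansion that must be recovered elastically is δ_free − gap = 0.334 − 0.1 = 0.234 mm.
So σ = E(δ_free − g)/L = 109×10³ × 0.234/825 = 30.91 MPa.

σ ≈ 30.9 MPa (compressive)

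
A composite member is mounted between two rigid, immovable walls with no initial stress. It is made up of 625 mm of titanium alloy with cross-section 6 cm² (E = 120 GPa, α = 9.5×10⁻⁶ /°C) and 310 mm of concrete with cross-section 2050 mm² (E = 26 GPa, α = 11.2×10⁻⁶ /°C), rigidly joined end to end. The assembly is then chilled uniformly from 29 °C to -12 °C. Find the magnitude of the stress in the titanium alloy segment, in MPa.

σ ≈ 44.4 MPa (tensile)

With the walls removed the bar would change length by δ_free = Σ αᵢΔT Lᵢ = 9.5×10⁻⁶×41×625 + 11.2×10⁻⁶×41×310 = 0.3858 mm.
Since the ends are fixed, an axial force P builds up, equal in every segment, with P · Σ Lᵢ/(AᵢEᵢ) = δ_free.
Σ Lᵢ/(AᵢEᵢ) = 625/(600×120×10³) + 310/(2050×26×10³) = 1.45×10⁻⁵ mm/N.
P = 0.3858 / 1.45×10⁻⁵ = 26610 N = 26.61 kN, tensile.
σ_{titanium alloy} = P / A = 26610 / 600 = 44.35 MPa.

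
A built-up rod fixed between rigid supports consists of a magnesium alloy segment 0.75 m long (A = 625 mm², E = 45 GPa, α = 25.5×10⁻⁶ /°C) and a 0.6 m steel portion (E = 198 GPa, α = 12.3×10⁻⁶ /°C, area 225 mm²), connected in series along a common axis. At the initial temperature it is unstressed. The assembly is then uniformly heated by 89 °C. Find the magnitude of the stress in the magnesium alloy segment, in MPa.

With the walls removed the bar would change length by δ_free = Σ αᵢΔT Lᵢ = 25.5×10⁻⁶×89×750 + 12.3×10⁻⁶×89×600 = 2.359 mm.
Since the ends are fixed, an axial force P builds up, equal in every segment, with P · Σ Lᵢ/(AᵢEᵢ) = δ_free.
Σ Lᵢ/(AᵢEᵢ) = 750/(625×45×10³) + 600/(225×198×10³) = 4.013×10⁻⁵ mm/N.
So P = 2.359 / 4.013×10⁻⁵ = 58.78 kN, compressive.
σ_{magnesium alloy} = P / A = 58780 / 625 = 94.04 MPa.

σ ≈ 94 MPa (compressive)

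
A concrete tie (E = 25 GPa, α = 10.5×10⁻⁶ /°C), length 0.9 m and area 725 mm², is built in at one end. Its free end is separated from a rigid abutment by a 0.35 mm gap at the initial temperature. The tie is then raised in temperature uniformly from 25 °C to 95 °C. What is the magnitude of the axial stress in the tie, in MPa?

σ ≈ 8.65 MPa (compressive)

Free thermal elongation = αΔT L = 10.5×10⁻⁶ × 70 × 900 = 0.6615 mm.
The gap closes (δ_free > 0.35 mm) and the wall then resists a further 0.6615 − 0.35 = 0.3115 mm of expansion.
That suppressed elongation corresponds to σ = E·Δ/L = 25×10³ × 0.3115/900 = 8.653 MPa.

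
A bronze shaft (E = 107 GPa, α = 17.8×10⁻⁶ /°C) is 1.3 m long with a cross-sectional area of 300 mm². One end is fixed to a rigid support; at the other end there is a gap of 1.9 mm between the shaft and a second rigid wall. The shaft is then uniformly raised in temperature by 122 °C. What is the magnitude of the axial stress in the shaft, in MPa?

Unrestrained expansion: δ_free = αΔT L = 17.8×10⁻⁶ × 122 × 1300 = 2.823 mm.
After closing the 1.9 mm clearance, 2.823 − 1.9 = 0.9231 mm of expansion remains to be suppressed by the wall.
That suppressed elongation corresponds to σ = E·Δ/L = 107×10³ × 0.9231/1300 = 75.98 MPa.

σ ≈ 76 MPa (compressive)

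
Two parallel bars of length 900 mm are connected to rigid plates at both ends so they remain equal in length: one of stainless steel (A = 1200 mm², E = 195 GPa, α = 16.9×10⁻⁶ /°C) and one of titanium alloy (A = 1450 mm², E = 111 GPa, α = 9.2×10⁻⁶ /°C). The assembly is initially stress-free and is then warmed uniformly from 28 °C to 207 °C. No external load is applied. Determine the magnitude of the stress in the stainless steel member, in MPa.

Equilibrium of a rigid end plate with no external load gives equal and opposite internal forces ±P in the two members. Since α_{stainless steel} > α_{titanium alloy}, heating drives the stainless steel into compression and the titanium alloy into tension.
Compatibility of the two members (thermal + elastic change equal): (α₁ − α₂)ΔT = P·[1/(A₁E₁) + 1/(A₂E₂)].
|α₁ − α₂|·ΔT = 7.7×10⁻⁶ × 179 = 0.001378.
1/(A₁E₁) + 1/(A₂E₂) = 1/(1200×195×10³) + 1/(1450×111×10³) = 1.049×10⁻⁸ N⁻¹.
P = 0.001378 / 1.049×10⁻⁸ = 131400 N = 131.4 kN.
σ_{stainless steel} = P/A₁ = 131400/1200 = 109.5 MPa, compressive.

σ ≈ 110 MPa (compressive)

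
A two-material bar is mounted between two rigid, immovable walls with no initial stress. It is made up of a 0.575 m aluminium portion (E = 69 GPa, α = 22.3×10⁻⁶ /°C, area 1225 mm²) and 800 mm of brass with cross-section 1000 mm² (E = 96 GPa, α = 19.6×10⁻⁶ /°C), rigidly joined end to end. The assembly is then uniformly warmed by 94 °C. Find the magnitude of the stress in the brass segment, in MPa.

If the supports were absent, the total length change would be Σ αᵢΔT Lᵢ = 22.3×10⁻⁶×94×575 + 19.6×10⁻⁶×94×800 = 2.679 mm.
The rigid supports impose zero overall length change; the single axial force P common to all segments must satisfy P Σ Lᵢ/(AᵢEᵢ) = δ_free.
Σ Lᵢ/(AᵢEᵢ) = 575/(1225×69×10³) + 800/(1000×96×10³) = 1.514×10⁻⁵ mm/N.
P = 2.679 / 1.514×10⁻⁵ = 177000 N = 177 kN, compressive.
σ_{brass} = P / A = 177000 / 1000 = 177 MPa.

σ ≈ 177 MPa (compressive)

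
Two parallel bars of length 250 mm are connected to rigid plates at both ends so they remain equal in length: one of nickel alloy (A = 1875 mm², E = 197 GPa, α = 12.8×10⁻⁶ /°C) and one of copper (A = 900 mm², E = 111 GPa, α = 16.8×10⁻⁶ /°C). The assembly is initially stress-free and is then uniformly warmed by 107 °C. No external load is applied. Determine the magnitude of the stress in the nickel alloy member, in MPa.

The copper has the larger α, so on heating it would change length more than the nickel alloy if both were free. The rigid plates force a common final length, so the copper is put into compression and the nickel alloy into tension, with equal and opposite forces P (no external load).
Equating the net (thermal + elastic) strains gives |α₁ − α₂|·ΔT = P·[1/(A₁E₁) + 1/(A₂E₂)].
|α₁ − α₂|·ΔT = 4×10⁻⁶ × 107 = 0.000428.
1/(A₁E₁) + 1/(A₂E₂) = 1/(1875×197×10³) + 1/(900×111×10³) = 1.272×10⁻⁸ N⁻¹.
So P = 0.000428 / 1.272×10⁻⁸ = 33.65 kN.
σ_{nickel alloy} = P/A₁ = 33650/1875 = 17.95 MPa, tensile.

σ ≈ 17.9 MPa (tensile)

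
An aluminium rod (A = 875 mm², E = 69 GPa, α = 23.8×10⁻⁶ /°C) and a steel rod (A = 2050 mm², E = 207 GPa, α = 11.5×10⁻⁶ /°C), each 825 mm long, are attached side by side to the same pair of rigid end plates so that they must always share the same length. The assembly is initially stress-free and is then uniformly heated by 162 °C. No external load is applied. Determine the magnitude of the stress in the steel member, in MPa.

σ ≈ 51.4 MPa (tensile)

Equilibrium of a rigid end plate with no external load gives equal and opposite internal forces ±P in the two members. Since α_{aluminium} > α_{steel}, heating drives the aluminium into compression and the steel into tension.
Compatibility of the two members (thermal + elastic change equal): (α₁ − α₂)ΔT = P·[1/(A₁E₁) + 1/(A₂E₂)].
|α₁ − α₂|·ΔT = 12.3×10⁻⁶ × 162 = 0.001993.
1/(A₁E₁) + 1/(A₂E₂) = 1/(875×69×10³) + 1/(2050×207×10³) = 1.892×10⁻⁸ N⁻¹.
P = 0.001993 / 1.892×10⁻⁸ = 105300 N = 105.3 kN.
σ_{steel} = P/A₂ = 105300/2050 = 51.38 MPa, tensile.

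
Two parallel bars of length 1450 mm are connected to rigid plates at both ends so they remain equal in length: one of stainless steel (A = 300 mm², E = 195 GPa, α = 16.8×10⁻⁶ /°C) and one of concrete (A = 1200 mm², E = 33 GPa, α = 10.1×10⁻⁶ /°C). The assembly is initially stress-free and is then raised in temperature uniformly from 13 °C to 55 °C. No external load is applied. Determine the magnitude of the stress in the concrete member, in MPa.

The stainless steel has the larger α, so on heating it would change length more than the concrete if both were free. The rigid plates force a common final length, so the stainless steel is put into compression and the concrete into tension, with equal and opposite forces P (no external load).
Setting the final lengths equal and cancelling L: (α₁ − α₂)ΔT = P/(A₁E₁) + P/(A₂E₂).
|α₁ − α₂|·ΔT = 6.7×10⁻⁶ × 42 = 0.0002814.
1/(A₁E₁) + 1/(A₂E₂) = 1/(300×195×10³) + 1/(1200×33×10³) = 4.235×10⁻⁸ N⁻¹.
P = 0.0002814 / 4.235×10⁻⁸ = 6645 N = 6.645 kN.
σ_{concrete} = P/A₂ = 6645/1200 = 5.538 MPa, tensile.

σ ≈ 5.54 MPa (tensile)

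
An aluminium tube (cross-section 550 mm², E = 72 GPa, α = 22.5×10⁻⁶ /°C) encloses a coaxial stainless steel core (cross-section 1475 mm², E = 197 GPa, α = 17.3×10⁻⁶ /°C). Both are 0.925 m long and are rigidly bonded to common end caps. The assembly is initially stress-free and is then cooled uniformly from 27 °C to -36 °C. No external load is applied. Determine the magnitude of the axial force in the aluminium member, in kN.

Equilibrium of a rigid end plate with no external load gives equal and opposite internal forces ±P in the two members. Since α_{aluminium} > α_{stainless steel}, cooling drives the aluminium into tension and the stainless steel into compression.
Equating the net (thermal + elastic) strains gives |α₁ − α₂|·ΔT = P·[1/(A₁E₁) + 1/(A₂E₂)].
|α₁ − α₂|·ΔT = 5.2×10⁻⁶ × 63 = 0.0003276.
1/(A₁E₁) + 1/(A₂E₂) = 1/(550×72×10³) + 1/(1475×197×10³) = 2.869×10⁻⁸ N⁻¹.
P = 0.0003276 / 2.869×10⁻⁸ = 11420 N = 11.42 kN.

P ≈ 11.4 kN (tensile in the aluminium)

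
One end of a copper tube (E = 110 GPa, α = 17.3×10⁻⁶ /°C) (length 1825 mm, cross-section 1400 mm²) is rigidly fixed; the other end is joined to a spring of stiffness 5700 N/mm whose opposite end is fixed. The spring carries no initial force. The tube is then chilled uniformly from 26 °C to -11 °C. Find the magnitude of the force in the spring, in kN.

P ≈ 6.24 kN

The unrestrained thermal change is αΔT L = 17.3×10⁻⁶ × 37 × 1825 = 1.168 mm.
Let P be the tensile force in the spring. The tube extends elastically by PL/(AE) and the spring stretches by P/k; together these equal δ_free.
P [ L/(AE) + 1/k ] = δ_free → P [ 1825/(1400×110×10³) + 1/(5700) ] = 1.168.
P = 1.168 / 0.0001873 = 6237 N.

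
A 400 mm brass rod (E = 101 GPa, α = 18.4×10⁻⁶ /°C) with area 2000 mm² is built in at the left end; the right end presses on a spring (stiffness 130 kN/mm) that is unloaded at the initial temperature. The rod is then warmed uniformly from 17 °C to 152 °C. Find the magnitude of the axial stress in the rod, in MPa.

σ ≈ 51.4 MPa (compressive)

Free thermal expansion: δ_free = αΔT L = 18.4×10⁻⁶ × 135 × 400 = 0.9936 mm.
With a force P in the spring, the elastic change of the rod is PL/(AE) and that of the spring is P/k; compatibility requires their sum to equal δ_free.
P [ L/(AE) + 1/k ] = δ_free → P [ 400/(2000×101×10³) + 1/(130×10³) ] = 0.9936.
P = 0.9936 / 9.673×10⁻⁶ = 102700 N.
σ = P/A = 102700/2000 = 51.36 MPa.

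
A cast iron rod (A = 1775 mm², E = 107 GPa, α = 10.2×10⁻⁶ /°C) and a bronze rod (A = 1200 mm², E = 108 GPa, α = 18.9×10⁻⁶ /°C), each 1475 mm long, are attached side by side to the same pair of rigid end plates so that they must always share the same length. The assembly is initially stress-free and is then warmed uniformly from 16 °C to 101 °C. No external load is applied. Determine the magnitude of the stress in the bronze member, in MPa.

Both members must finish at the same length. With the larger α, the bronze tends to over-expand; the plates restrain it, putting the bronze in compression and the cast iron in tension. With no external load the two internal forces are equal and opposite, magnitude P.
Compatibility of the two members (thermal + elastic change equal): (α₁ − α₂)ΔT = P·[1/(A₁E₁) + 1/(A₂E₂)].
|α₁ − α₂|·ΔT = 8.7×10⁻⁶ × 85 = 0.0007395.
1/(A₁E₁) + 1/(A₂E₂) = 1/(1775×107×10³) + 1/(1200×108×10³) = 1.298×10⁻⁸ N⁻¹.
P = 0.0007395 / 1.298×10⁻⁸ = 56970 N = 56.97 kN.
σ_{bronze} = P/A₂ = 56970/1200 = 47.47 MPa, compressive.

σ ≈ 47.5 MPa (compressive)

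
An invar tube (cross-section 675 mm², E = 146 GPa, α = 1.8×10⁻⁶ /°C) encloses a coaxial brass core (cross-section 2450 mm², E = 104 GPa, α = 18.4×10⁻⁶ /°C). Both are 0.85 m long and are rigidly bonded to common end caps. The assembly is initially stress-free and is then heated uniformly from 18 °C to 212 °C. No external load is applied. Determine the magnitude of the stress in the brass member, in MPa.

σ ≈ 93.4 MPa (compressive)

Both members must finish at the same length. With the larger α, the brass tends to over-expand; the plates restrain it, putting the brass in compression and the invar in tension. With no external load the two internal forces are equal and opposite, magnitude P.
Setting the final lengths equal and cancelling L: (α₁ − α₂)ΔT = P/(A₁E₁) + P/(A₂E₂).
|α₁ − α₂|·ΔT = 16.6×10⁻⁶ × 194 = 0.00322.
1/(A₁E₁) + 1/(A₂E₂) = 1/(675×146×10³) + 1/(2450×104×10³) = 1.407×10⁻⁸ N⁻¹.
So P = 0.00322 / 1.407×10⁻⁸ = 228.9 kN.
σ_{brass} = P/A₂ = 228900/2450 = 93.41 MPa, compressive.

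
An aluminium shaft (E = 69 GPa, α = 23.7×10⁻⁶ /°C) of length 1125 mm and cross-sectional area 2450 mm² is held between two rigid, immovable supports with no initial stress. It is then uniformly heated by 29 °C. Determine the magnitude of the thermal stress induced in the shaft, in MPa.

The supports are rigid, so the total axial strain is zero. The restrained thermal strain is ε = αΔT = 23.7×10⁻⁶ × 29 = 687.3×10⁻⁶.
σ = EαΔT = 69×10³ × 23.7×10⁻⁶ × 29 = 47.42 MPa (compressive; the shaft is trying to expand).

σ ≈ 47.4 MPa (compressive)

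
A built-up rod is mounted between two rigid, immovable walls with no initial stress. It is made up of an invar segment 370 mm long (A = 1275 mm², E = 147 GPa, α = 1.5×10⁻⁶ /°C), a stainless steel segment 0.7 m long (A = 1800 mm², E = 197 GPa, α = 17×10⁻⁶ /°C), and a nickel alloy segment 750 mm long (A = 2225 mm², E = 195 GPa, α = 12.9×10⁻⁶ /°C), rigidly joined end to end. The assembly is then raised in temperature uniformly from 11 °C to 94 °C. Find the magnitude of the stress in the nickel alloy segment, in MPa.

σ ≈ 145 MPa (compressive)

If the supports were absent, the total length change would be Σ αᵢΔT Lᵢ = 1.5×10⁻⁶×83×370 + 17×10⁻⁶×83×700 + 12.9×10⁻⁶×83×750 = 1.837 mm.
The walls prevent any net length change, so an axial force P (same in every segment) develops. Compatibility: P · Σ Lᵢ/(AᵢEᵢ) = δ_free.
Σ Lᵢ/(AᵢEᵢ) = 370/(1275×147×10³) + 700/(1800×197×10³) + 750/(2225×195×10³) = 5.677×10⁻⁶ mm/N.
P = 1.837 / 5.677×10⁻⁶ = 323600 N = 323.6 kN, compressive.
σ_{nickel alloy} = P / A = 323600 / 2225 = 145.4 MPa.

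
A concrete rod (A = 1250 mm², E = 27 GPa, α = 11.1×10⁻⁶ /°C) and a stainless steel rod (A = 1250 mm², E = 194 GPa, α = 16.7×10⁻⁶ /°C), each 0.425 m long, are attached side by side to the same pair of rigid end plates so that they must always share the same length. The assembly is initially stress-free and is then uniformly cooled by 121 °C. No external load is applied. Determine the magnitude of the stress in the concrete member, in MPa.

Both members must finish at the same length. With the larger α, the stainless steel tends to over-contract; the plates restrain it, putting the stainless steel in tension and the concrete in compression. With no external load the two internal forces are equal and opposite, magnitude P.
Equating the net (thermal + elastic) strains gives |α₁ − α₂|·ΔT = P·[1/(A₁E₁) + 1/(A₂E₂)].
|α₁ − α₂|·ΔT = 5.6×10⁻⁶ × 121 = 0.0006776.
1/(A₁E₁) + 1/(A₂E₂) = 1/(1250×27×10³) + 1/(1250×194×10³) = 3.375×10⁻⁸ N⁻¹.
So P = 0.0006776 / 3.375×10⁻⁸ = 20.08 kN.
σ_{concrete} = P/A₁ = 20080/1250 = 16.06 MPa, compressive.

σ ≈ 16.1 MPa (compressive)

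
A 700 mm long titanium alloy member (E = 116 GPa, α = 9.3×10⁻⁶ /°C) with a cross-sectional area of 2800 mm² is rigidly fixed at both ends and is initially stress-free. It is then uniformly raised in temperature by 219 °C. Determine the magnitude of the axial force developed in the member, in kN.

P ≈ 662 kN (compressive)

Full restraint means ε = 0, so the stress is σ = EαΔT = 116×10³ × 9.3×10⁻⁶ × 219 = 236.3 MPa.
P = AEαΔT = 2800 × 116×10³ × 9.3×10⁻⁶ × 219 = 661.5 kN (compressive).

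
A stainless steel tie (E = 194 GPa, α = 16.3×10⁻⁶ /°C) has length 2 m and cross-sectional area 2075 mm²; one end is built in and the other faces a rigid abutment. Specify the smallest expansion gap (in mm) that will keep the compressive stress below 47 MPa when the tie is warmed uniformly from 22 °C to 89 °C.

Free expansion if unrestrained: δ_free = αΔT L = 16.3×10⁻⁶ × 67 × 2000 = 2.184 mm.
A stress of 47 MPa corresponds to the wall pushing the tie back by σL/E = 47×2000/(194×10³) = 0.4845 mm.
The gap must absorb the remainder: g_min = 2.184 − 0.4845 = 1.7 mm.

g ≈ 1.7 mm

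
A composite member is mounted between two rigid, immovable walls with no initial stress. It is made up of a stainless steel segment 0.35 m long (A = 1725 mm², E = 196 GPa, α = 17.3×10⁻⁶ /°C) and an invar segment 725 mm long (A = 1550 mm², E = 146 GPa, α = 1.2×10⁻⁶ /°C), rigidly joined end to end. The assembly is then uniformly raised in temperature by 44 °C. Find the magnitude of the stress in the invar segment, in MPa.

With the walls removed the bar would change length by δ_free = Σ αᵢΔT Lᵢ = 17.3×10⁻⁶×44×350 + 1.2×10⁻⁶×44×725 = 0.3047 mm.
The rigid supports impose zero overall length change; the single axial force P common to all segments must satisfy P Σ Lᵢ/(AᵢEᵢ) = δ_free.
The series flexibility is Σ Lᵢ/(AᵢEᵢ) = 350/(1725×196×10³) + 725/(1550×146×10³) = 4.239×10⁻⁶ mm/N.
Hence P = δ_free / Σ(L/AE) = 0.3047/4.239×10⁻⁶ = 71.88 kN (compressive).
σ_{invar} = P / A = 71880 / 1550 = 46.38 MPa.

σ ≈ 46.4 MPa (compressive)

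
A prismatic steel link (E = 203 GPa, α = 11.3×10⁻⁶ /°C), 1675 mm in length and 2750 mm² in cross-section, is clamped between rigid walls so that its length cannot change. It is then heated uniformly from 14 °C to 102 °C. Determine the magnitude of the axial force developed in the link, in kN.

P ≈ 555 kN (compressive)

The ends cannot move, so σ = EαΔT = 203×10³ × 11.3×10⁻⁶ × 88 = 201.9 MPa.
Axial force P = σA = 201.9 × 2750 = 555100 N = 555.1 kN, compressive.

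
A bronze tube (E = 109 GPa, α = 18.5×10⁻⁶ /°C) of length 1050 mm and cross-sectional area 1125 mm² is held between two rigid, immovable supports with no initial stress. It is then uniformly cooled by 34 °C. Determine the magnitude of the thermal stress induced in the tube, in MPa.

σ ≈ 68.6 MPa (tensile)

Because both ends are immovable the net strain is zero, and the suppressed thermal strain is αΔT = 18.5×10⁻⁶ × 34 = 629×10⁻⁶.
σ = EαΔT = 109×10³ × 18.5×10⁻⁶ × 34 = 68.56 MPa (tensile; the tube is trying to contract).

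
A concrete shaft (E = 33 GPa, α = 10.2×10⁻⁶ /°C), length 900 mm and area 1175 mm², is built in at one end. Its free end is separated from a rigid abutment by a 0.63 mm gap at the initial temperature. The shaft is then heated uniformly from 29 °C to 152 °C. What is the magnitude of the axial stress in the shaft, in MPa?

Free thermal elongation = αΔT L = 10.2×10⁻⁶ × 123 × 900 = 1.129 mm.
The gap closes (δ_free > 0.63 mm) and the wall then resists a further 1.129 − 0.63 = 0.4991 mm of expansion.
Compatibility: PL/(AE) = 0.4991 mm, so σ = P/A = E × (0.4991/900) = 18.3 MPa.

σ ≈ 18.3 MPa (compressive)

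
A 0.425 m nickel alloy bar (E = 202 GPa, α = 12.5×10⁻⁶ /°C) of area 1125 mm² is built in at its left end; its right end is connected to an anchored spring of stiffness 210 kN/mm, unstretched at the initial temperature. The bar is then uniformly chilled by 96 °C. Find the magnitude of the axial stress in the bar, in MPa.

Free thermal contraction: δ_free = αΔT L = 12.5×10⁻⁶ × 96 × 425 = 0.51 mm.
With a force P in the spring, the elastic change of the bar is PL/(AE) and that of the spring is P/k; compatibility requires their sum to equal δ_free.
So P = δ_free / [L/(AE) + 1/k] = 0.51 / [ 425/(1125×202×10³) + 1/(210×10³) ].
P = 0.51 / 6.632×10⁻⁶ = 76900 N.
σ = P/A = 76900/1125 = 68.35 MPa.

σ ≈ 68.4 MPa (tensile)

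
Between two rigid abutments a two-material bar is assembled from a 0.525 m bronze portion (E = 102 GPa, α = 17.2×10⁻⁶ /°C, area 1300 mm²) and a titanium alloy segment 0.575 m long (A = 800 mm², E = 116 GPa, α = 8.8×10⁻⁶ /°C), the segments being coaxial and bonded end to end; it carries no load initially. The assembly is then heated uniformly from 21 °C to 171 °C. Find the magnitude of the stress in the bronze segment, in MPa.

If the supports were absent, the total length change would be Σ αᵢΔT Lᵢ = 17.2×10⁻⁶×150×525 + 8.8×10⁻⁶×150×575 = 2.113 mm.
The walls prevent any net length change, so an axial force P (same in every segment) develops. Compatibility: P · Σ Lᵢ/(AᵢEᵢ) = δ_free.
Σ Lᵢ/(AᵢEᵢ) = 525/(1300×102×10³) + 575/(800×116×10³) = 1.016×10⁻⁵ mm/N.
So P = 2.113 / 1.016×10⁻⁵ = 208.1 kN, compressive.
σ_{bronze} = P / A = 208100 / 1300 = 160.1 MPa.

σ ≈ 160 MPa (compressive)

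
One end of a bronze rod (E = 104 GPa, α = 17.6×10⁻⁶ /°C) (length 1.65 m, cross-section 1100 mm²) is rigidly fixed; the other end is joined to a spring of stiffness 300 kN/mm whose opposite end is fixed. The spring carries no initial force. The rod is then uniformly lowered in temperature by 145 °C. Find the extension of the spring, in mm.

Free thermal contraction: δ_free = αΔT L = 17.6×10⁻⁶ × 145 × 1650 = 4.211 mm.
With a force P in the spring, the elastic change of the rod is PL/(AE) and that of the spring is P/k; compatibility requires their sum to equal δ_free.
P [ L/(AE) + 1/k ] = δ_free → P [ 1650/(1100×104×10³) + 1/(300×10³) ] = 4.211.
P = 4.211 / 1.776×10⁻⁵ = 237100 N.
Spring extension = P/k = 237100/(300×10³) = 0.7905 mm.

δ ≈ 0.79 mm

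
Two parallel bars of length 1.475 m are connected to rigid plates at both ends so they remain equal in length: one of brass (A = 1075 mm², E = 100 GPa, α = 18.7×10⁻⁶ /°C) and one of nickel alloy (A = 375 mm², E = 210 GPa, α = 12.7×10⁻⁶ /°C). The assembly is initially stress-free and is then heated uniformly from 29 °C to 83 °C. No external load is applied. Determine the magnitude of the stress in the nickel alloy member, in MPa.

σ ≈ 39.3 MPa (tensile)

Both members must finish at the same length. With the larger α, the brass tends to over-expand; the plates restrain it, putting the brass in compression and the nickel alloy in tension. With no external load the two internal forces are equal and opposite, magnitude P.
Equating the net (thermal + elastic) strains gives |α₁ − α₂|·ΔT = P·[1/(A₁E₁) + 1/(A₂E₂)].
|α₁ − α₂|·ΔT = 6×10⁻⁶ × 54 = 0.000324.
1/(A₁E₁) + 1/(A₂E₂) = 1/(1075×100×10³) + 1/(375×210×10³) = 2.2×10⁻⁸ N⁻¹.
So P = 0.000324 / 2.2×10⁻⁸ = 14.73 kN.
σ_{nickel alloy} = P/A₂ = 14730/375 = 39.27 MPa, tensile.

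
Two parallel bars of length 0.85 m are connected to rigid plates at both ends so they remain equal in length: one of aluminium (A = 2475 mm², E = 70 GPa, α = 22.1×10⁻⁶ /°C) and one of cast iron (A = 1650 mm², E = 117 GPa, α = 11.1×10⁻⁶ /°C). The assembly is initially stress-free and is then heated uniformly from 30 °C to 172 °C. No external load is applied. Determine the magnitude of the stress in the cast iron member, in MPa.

σ ≈ 86.4 MPa (tensile)

The aluminium has the larger α, so on heating it would change length more than the cast iron if both were free. The rigid plates force a common final length, so the aluminium is put into compression and the cast iron into tension, with equal and opposite forces P (no external load).
Setting the final lengths equal and cancelling L: (α₁ − α₂)ΔT = P/(A₁E₁) + P/(A₂E₂).
|α₁ − α₂|·ΔT = 11×10⁻⁶ × 142 = 0.001562.
1/(A₁E₁) + 1/(A₂E₂) = 1/(2475×70×10³) + 1/(1650×117×10³) = 1.095×10⁻⁸ N⁻¹.
So P = 0.001562 / 1.095×10⁻⁸ = 142.6 kN.
σ_{cast iron} = P/A₂ = 142600/1650 = 86.44 MPa, tensile.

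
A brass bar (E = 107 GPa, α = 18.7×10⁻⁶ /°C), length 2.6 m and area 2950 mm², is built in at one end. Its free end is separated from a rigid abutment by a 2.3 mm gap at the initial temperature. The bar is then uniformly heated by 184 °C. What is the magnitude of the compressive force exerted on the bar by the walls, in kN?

P ≈ 807 kN

Free thermal elongation = αΔT L = 18.7×10⁻⁶ × 184 × 2600 = 8.946 mm.
After closing the 2.3 mm clearance, 8.946 − 2.3 = 6.646 mm of expansion remains to be suppressed by the wall.
That suppressed elongation corresponds to σ = E·Δ/L = 107×10³ × 6.646/2600 = 273.5 MPa.
P = σA = 273.5 × 2950 = 806.9 kN.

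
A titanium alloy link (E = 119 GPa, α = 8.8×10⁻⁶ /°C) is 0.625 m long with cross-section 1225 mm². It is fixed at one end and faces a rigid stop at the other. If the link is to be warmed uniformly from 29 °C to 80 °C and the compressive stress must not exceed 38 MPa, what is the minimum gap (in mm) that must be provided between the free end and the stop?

g ≈ 0.0809 mm

With no wall the link would lengthen by αΔT L = 8.8×10⁻⁶ × 51 × 625 = 0.2805 mm.
A stress of 38 MPa corresponds to the wall pushing the link back by σL/E = 38×625/(119×10³) = 0.1996 mm.
So the gap has to take up the difference, g_min = δ_free − σL/E = 0.2805 − 0.1996 = 0.08092 mm.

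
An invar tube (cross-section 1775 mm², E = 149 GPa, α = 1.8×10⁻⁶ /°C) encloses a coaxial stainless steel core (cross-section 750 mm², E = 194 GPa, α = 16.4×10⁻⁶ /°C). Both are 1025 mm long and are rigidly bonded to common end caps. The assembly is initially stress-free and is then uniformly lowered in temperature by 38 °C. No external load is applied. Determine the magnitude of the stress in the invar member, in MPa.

The stainless steel has the larger α, so on cooling it would change length more than the invar if both were free. The rigid plates force a common final length, so the stainless steel is put into tension and the invar into compression, with equal and opposite forces P (no external load).
Compatibility of the two members (thermal + elastic change equal): (α₁ − α₂)ΔT = P·[1/(A₁E₁) + 1/(A₂E₂)].
|α₁ − α₂|·ΔT = 14.6×10⁻⁶ × 38 = 0.0005548.
1/(A₁E₁) + 1/(A₂E₂) = 1/(1775×149×10³) + 1/(750×194×10³) = 1.065×10⁻⁸ N⁻¹.
P = 0.0005548 / 1.065×10⁻⁸ = 52070 N = 52.07 kN.
σ_{invar} = P/A₁ = 52070/1775 = 29.34 MPa, compressive.

σ ≈ 29.3 MPa (compressive)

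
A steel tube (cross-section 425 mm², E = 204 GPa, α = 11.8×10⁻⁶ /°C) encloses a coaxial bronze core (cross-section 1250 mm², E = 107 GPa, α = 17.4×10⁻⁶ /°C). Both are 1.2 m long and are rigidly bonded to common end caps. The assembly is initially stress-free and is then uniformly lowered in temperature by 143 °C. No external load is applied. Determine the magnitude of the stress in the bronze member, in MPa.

Equilibrium of a rigid end plate with no external load gives equal and opposite internal forces ±P in the two members. Since α_{bronze} > α_{steel}, cooling drives the bronze into tension and the steel into compression.
Equating the net (thermal + elastic) strains gives |α₁ − α₂|·ΔT = P·[1/(A₁E₁) + 1/(A₂E₂)].
|α₁ − α₂|·ΔT = 5.6×10⁻⁶ × 143 = 0.0008008.
1/(A₁E₁) + 1/(A₂E₂) = 1/(425×204×10³) + 1/(1250×107×10³) = 1.901×10⁻⁸ N⁻¹.
P = 0.0008008 / 1.901×10⁻⁸ = 42120 N = 42.12 kN.
σ_{bronze} = P/A₂ = 42120/1250 = 33.7 MPa, tensile.

σ ≈ 33.7 MPa (tensile)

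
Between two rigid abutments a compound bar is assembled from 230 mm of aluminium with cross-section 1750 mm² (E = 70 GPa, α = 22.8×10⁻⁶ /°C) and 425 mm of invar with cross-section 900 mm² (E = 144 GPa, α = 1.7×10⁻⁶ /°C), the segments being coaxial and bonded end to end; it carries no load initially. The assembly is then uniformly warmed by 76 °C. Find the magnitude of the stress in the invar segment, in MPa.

Free thermal expansion of the whole bar: Σ αᵢΔT Lᵢ = 22.8×10⁻⁶×76×230 + 1.7×10⁻⁶×76×425 = 0.4535 mm.
The rigid supports impose zero overall length change; the single axial force P common to all segments must satisfy P Σ Lᵢ/(AᵢEᵢ) = δ_free.
The series flexibility is Σ Lᵢ/(AᵢEᵢ) = 230/(1750×70×10³) + 425/(900×144×10³) = 5.157×10⁻⁶ mm/N.
P = 0.4535 / 5.157×10⁻⁶ = 87930 N = 87.93 kN, compressive.
σ_{invar} = P / A = 87930 / 900 = 97.7 MPa.

σ ≈ 97.7 MPa (compressive)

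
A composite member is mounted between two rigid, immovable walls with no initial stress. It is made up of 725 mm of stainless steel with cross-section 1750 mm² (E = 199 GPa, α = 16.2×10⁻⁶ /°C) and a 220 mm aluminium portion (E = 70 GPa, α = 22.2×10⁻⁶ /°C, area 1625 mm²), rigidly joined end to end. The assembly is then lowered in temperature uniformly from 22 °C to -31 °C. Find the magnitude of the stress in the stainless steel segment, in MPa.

Free thermal contraction of the whole bar: Σ αᵢΔT Lᵢ = 16.2×10⁻⁶×53×725 + 22.2×10⁻⁶×53×220 = 0.8813 mm.
Since the ends are fixed, an axial force P builds up, equal in every segment, with P · Σ Lᵢ/(AᵢEᵢ) = δ_free.
Σ Lᵢ/(AᵢEᵢ) = 725/(1750×199×10³) + 220/(1625×70×10³) = 4.016×10⁻⁶ mm/N.
So P = 0.8813 / 4.016×10⁻⁶ = 219.5 kN, tensile.
σ_{stainless steel} = P / A = 219500 / 1750 = 125.4 MPa.

σ ≈ 125 MPa (tensile)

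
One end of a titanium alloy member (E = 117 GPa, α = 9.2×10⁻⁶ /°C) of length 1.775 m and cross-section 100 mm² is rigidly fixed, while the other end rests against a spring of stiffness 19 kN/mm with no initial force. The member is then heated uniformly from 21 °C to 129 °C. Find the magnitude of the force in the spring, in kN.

Free thermal expansion: δ_free = αΔT L = 9.2×10⁻⁶ × 108 × 1775 = 1.764 mm.
With a force P in the spring, the elastic change of the member is PL/(AE) and that of the spring is P/k; compatibility requires their sum to equal δ_free.
P [ L/(AE) + 1/k ] = δ_free → P [ 1775/(100×117×10³) + 1/(19×10³) ] = 1.764.
P = 1.764 / 0.0002043 = 8631 N.

P ≈ 8.63 kN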